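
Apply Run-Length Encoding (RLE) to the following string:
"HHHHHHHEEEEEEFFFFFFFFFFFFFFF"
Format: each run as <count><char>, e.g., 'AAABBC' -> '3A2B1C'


Scanning runs left to right:
  i=0: run of 'H' x 7 -> '7H'
  i=7: run of 'E' x 6 -> '6E'
  i=13: run of 'F' x 15 -> '15F'

RLE = 7H6E15F


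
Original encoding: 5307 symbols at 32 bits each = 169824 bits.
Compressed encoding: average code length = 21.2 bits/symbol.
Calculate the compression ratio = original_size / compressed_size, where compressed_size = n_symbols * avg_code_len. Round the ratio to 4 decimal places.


original_size = n_symbols * orig_bits = 5307 * 32 = 169824 bits
compressed_size = n_symbols * avg_code_len = 5307 * 21.2 = 112508.4 bits
ratio = original_size / compressed_size = 169824 / 112508.4 = 1.5094

Compression ratio = 1.5094


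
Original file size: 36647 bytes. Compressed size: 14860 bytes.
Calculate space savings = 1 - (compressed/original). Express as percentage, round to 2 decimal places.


ratio = compressed/original = 14860/36647 = 0.40549
savings = 1 - ratio = 1 - 0.40549 = 0.59451
as a percentage: 0.59451 * 100 = 59.45%

Space savings = 1 - 14860/36647 = 59.45%


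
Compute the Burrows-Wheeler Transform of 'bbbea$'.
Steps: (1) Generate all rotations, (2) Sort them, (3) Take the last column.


Rotations (sorted):
  0: $bbbea -> last char: a
  1: a$bbbe -> last char: e
  2: bbbea$ -> last char: $
  3: bbea$b -> last char: b
  4: bea$bb -> last char: b
  5: ea$bbb -> last char: b


BWT = ae$bbb


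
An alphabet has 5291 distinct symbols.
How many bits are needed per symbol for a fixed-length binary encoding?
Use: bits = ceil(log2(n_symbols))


log2(5291) = 12.3693
Bracket: 2^12 = 4096 < 5291 <= 2^13 = 8192
So ceil(log2(5291)) = 13

bits = ceil(log2(5291)) = ceil(12.3693) = 13 bits


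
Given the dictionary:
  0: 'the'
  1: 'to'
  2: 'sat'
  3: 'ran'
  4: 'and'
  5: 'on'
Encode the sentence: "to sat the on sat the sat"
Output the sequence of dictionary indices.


Look up each word in the dictionary:
  'to' -> 1
  'sat' -> 2
  'the' -> 0
  'on' -> 5
  'sat' -> 2
  'the' -> 0
  'sat' -> 2

Encoded: [1, 2, 0, 5, 2, 0, 2]


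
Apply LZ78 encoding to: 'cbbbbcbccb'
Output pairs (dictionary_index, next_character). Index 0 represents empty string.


LZ78 encoding steps:
Dictionary: {0: ''}
Step 1: w='' (idx 0), next='c' -> output (0, 'c'), add 'c' as idx 1
Step 2: w='' (idx 0), next='b' -> output (0, 'b'), add 'b' as idx 2
Step 3: w='b' (idx 2), next='b' -> output (2, 'b'), add 'bb' as idx 3
Step 4: w='b' (idx 2), next='c' -> output (2, 'c'), add 'bc' as idx 4
Step 5: w='bc' (idx 4), next='c' -> output (4, 'c'), add 'bcc' as idx 5
Step 6: w='b' (idx 2), end of input -> output (2, '')


Encoded: [(0, 'c'), (0, 'b'), (2, 'b'), (2, 'c'), (4, 'c'), (2, '')]


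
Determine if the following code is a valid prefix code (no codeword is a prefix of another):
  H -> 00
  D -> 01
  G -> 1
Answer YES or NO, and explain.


Checking each pair (does one codeword prefix another?):
  H='00' vs D='01': no prefix
  H='00' vs G='1': no prefix
  D='01' vs H='00': no prefix
  D='01' vs G='1': no prefix
  G='1' vs H='00': no prefix
  G='1' vs D='01': no prefix
No violation found over all pairs.

YES -- this is a valid prefix code. No codeword is a prefix of any other codeword.


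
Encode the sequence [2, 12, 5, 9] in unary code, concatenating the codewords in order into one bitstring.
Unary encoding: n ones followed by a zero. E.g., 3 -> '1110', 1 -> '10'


Encode each number as n ones followed by a terminating 0:
  2 -> 110 (3 bits)
  12 -> 1111111111110 (13 bits)
  5 -> 111110 (6 bits)
  9 -> 1111111110 (10 bits)
Total length = 3 + 13 + 6 + 10 = 32 bits.

Unary([2, 12, 5, 9]) = 11011111111111101111101111111110 (32 bits)


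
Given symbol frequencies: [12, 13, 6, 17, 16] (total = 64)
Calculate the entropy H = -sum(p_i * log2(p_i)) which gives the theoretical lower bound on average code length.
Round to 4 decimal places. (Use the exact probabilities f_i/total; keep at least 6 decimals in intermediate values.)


Per-symbol terms -p_i * log2(p_i) with p_i = f_i/64:
  p = 12/64 = 0.187500: log2(p) = -2.415037, -p*log2(p) = 0.452820
  p = 13/64 = 0.203125: log2(p) = -2.299560, -p*log2(p) = 0.467098
  p = 6/64 = 0.093750: log2(p) = -3.415037, -p*log2(p) = 0.320160
  p = 17/64 = 0.265625: log2(p) = -1.912537, -p*log2(p) = 0.508018
  p = 16/64 = 0.250000: log2(p) = -2.000000, -p*log2(p) = 0.500000
H = 0.452820 + 0.467098 + 0.320160 + 0.508018 + 0.500000 = 2.248096

H = 2.2481 bits/symbol


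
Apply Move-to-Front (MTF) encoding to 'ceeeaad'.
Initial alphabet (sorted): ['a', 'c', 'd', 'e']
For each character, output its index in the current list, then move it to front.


MTF encoding:
'c': index 1 in ['a', 'c', 'd', 'e'] -> ['c', 'a', 'd', 'e']
'e': index 3 in ['c', 'a', 'd', 'e'] -> ['e', 'c', 'a', 'd']
'e': index 0 in ['e', 'c', 'a', 'd'] -> ['e', 'c', 'a', 'd']
'e': index 0 in ['e', 'c', 'a', 'd'] -> ['e', 'c', 'a', 'd']
'a': index 2 in ['e', 'c', 'a', 'd'] -> ['a', 'e', 'c', 'd']
'a': index 0 in ['a', 'e', 'c', 'd'] -> ['a', 'e', 'c', 'd']
'd': index 3 in ['a', 'e', 'c', 'd'] -> ['d', 'a', 'e', 'c']


Output: [1, 3, 0, 0, 2, 0, 3]


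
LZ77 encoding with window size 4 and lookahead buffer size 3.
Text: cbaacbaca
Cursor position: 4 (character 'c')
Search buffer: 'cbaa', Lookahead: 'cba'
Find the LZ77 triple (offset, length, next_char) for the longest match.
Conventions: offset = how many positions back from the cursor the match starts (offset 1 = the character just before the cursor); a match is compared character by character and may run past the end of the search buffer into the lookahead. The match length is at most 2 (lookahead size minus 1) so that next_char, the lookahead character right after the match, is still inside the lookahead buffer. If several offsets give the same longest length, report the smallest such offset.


Try each offset into the search buffer:
  offset=1 (pos 3, char 'a'): match length 0
  offset=2 (pos 2, char 'a'): match length 0
  offset=3 (pos 1, char 'b'): match length 0
  offset=4 (pos 0, char 'c'): match length 2
Longest match has length 2 at offset 4.
next_char = character at position 4 + 2 = 6 -> 'a'

Best match: offset=4, length=2 (matching 'cb' starting at position 0)
LZ77 triple: (4, 2, 'a')


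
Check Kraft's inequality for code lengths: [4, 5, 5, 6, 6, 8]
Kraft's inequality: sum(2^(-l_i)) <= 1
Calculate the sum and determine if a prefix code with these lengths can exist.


Sum = 2^(-4) + 2^(-5) + 2^(-5) + 2^(-6) + 2^(-6) + 2^(-8)
    = 0.0625 + 0.03125 + 0.03125 + 0.015625 + 0.015625 + 0.00390625
    = 41/256 = 0.16015625
Since 0.16015625 <= 1, Kraft's inequality IS satisfied.
A prefix code with these lengths CAN exist.

Kraft sum = 0.16015625. Satisfied.


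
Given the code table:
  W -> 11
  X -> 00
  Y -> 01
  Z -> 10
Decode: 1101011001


Decoding:
11 -> W
01 -> Y
01 -> Y
10 -> Z
01 -> Y


Result: WYYZY


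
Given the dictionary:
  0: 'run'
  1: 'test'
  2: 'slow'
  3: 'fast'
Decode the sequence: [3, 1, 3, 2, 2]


Look up each index in the dictionary:
  3 -> 'fast'
  1 -> 'test'
  3 -> 'fast'
  2 -> 'slow'
  2 -> 'slow'

Decoded: "fast test fast slow slow"


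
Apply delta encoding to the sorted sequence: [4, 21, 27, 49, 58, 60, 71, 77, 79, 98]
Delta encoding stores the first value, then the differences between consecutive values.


First value: 4
Deltas:
  21 - 4 = 17
  27 - 21 = 6
  49 - 27 = 22
  58 - 49 = 9
  60 - 58 = 2
  71 - 60 = 11
  77 - 71 = 6
  79 - 77 = 2
  98 - 79 = 19


Delta encoded: [4, 17, 6, 22, 9, 2, 11, 6, 2, 19]


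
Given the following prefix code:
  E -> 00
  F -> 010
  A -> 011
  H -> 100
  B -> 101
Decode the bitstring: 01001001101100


Decoding step by step:
Bits 010 -> F
Bits 010 -> F
Bits 011 -> A
Bits 011 -> A
Bits 00 -> E


Decoded message: FFAAE


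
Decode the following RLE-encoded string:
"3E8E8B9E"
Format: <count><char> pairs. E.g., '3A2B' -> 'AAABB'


Expanding each <count><char> pair:
  3E -> 'EEE'
  8E -> 'EEEEEEEE'
  8B -> 'BBBBBBBB'
  9E -> 'EEEEEEEEE'

Decoded = EEEEEEEEEEEBBBBBBBBEEEEEEEEE


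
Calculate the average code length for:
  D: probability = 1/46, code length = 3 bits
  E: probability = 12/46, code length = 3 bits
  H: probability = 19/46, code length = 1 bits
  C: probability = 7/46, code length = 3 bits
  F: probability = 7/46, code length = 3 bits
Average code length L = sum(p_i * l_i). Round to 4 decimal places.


Weighted contributions p_i * l_i:
  D: (1/46) * 3 = 3/46
  E: (12/46) * 3 = 36/46
  H: (19/46) * 1 = 19/46
  C: (7/46) * 3 = 21/46
  F: (7/46) * 3 = 21/46
Sum = (3 + 36 + 19 + 21 + 21)/46 = 100/46

L = 100/46 = 2.1739 bits/symbol


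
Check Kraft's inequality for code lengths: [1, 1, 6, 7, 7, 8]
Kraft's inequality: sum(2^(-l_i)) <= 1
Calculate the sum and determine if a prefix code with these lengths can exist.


Sum = 2^(-1) + 2^(-1) + 2^(-6) + 2^(-7) + 2^(-7) + 2^(-8)
    = 0.5 + 0.5 + 0.015625 + 0.0078125 + 0.0078125 + 0.00390625
    = 265/256 = 1.03515625
Since 1.03515625 > 1, Kraft's inequality is NOT satisfied.
A prefix code with these lengths CANNOT exist.

Kraft sum = 1.03515625. Not satisfied.


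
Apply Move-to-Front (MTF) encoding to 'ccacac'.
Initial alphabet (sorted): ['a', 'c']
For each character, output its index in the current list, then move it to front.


MTF encoding:
'c': index 1 in ['a', 'c'] -> ['c', 'a']
'c': index 0 in ['c', 'a'] -> ['c', 'a']
'a': index 1 in ['c', 'a'] -> ['a', 'c']
'c': index 1 in ['a', 'c'] -> ['c', 'a']
'a': index 1 in ['c', 'a'] -> ['a', 'c']
'c': index 1 in ['a', 'c'] -> ['c', 'a']


Output: [1, 0, 1, 1, 1, 1]


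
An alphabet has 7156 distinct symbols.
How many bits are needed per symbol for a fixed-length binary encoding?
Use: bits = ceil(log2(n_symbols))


log2(7156) = 12.8049
Bracket: 2^12 = 4096 < 7156 <= 2^13 = 8192
So ceil(log2(7156)) = 13

bits = ceil(log2(7156)) = ceil(12.8049) = 13 bits


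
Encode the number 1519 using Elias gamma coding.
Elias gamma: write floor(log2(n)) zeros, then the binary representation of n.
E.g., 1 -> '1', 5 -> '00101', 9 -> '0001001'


num_bits = floor(log2(1519)) + 1 = 11
leading_zeros = num_bits - 1 = 10
binary(1519) = 10111101111

Elias gamma(1519) = '0000000000' + '10111101111' = 000000000010111101111 (21 bits)


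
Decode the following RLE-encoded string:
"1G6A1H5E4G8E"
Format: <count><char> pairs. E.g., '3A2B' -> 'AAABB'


Expanding each <count><char> pair:
  1G -> 'G'
  6A -> 'AAAAAA'
  1H -> 'H'
  5E -> 'EEEEE'
  4G -> 'GGGG'
  8E -> 'EEEEEEEE'

Decoded = GAAAAAAHEEEEEGGGGEEEEEEEE


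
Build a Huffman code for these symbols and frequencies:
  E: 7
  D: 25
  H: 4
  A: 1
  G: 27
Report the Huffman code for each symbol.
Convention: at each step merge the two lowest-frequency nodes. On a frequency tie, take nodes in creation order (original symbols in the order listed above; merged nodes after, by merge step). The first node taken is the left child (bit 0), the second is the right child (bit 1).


Huffman tree construction:
Step 1: Merge A(1) + H(4) = 5
Step 2: Merge (A+H)(5) + E(7) = 12
Step 3: Merge ((A+H)+E)(12) + D(25) = 37
Step 4: Merge G(27) + (((A+H)+E)+D)(37) = 64
Read each symbol's code off the tree from the root (left child = 0, right child = 1).

Codes:
  E: 101 (length 3)
  D: 11 (length 2)
  H: 1001 (length 4)
  A: 1000 (length 4)
  G: 0 (length 1)
Average code length: 118/64 = 1.8438 bits/symbol


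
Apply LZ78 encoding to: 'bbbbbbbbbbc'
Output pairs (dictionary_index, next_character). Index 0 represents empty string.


LZ78 encoding steps:
Dictionary: {0: ''}
Step 1: w='' (idx 0), next='b' -> output (0, 'b'), add 'b' as idx 1
Step 2: w='b' (idx 1), next='b' -> output (1, 'b'), add 'bb' as idx 2
Step 3: w='bb' (idx 2), next='b' -> output (2, 'b'), add 'bbb' as idx 3
Step 4: w='bbb' (idx 3), next='b' -> output (3, 'b'), add 'bbbb' as idx 4
Step 5: w='' (idx 0), next='c' -> output (0, 'c'), add 'c' as idx 5


Encoded: [(0, 'b'), (1, 'b'), (2, 'b'), (3, 'b'), (0, 'c')]


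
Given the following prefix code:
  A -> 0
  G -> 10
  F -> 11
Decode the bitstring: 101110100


Decoding step by step:
Bits 10 -> G
Bits 11 -> F
Bits 10 -> G
Bits 10 -> G
Bits 0 -> A


Decoded message: GFGGA


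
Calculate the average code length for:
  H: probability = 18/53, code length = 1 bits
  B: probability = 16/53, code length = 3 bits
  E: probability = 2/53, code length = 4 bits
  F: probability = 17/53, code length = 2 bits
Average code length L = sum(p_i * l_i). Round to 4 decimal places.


Weighted contributions p_i * l_i:
  H: (18/53) * 1 = 18/53
  B: (16/53) * 3 = 48/53
  E: (2/53) * 4 = 8/53
  F: (17/53) * 2 = 34/53
Sum = (18 + 48 + 8 + 34)/53 = 108/53

L = 108/53 = 2.0377 bits/symbol


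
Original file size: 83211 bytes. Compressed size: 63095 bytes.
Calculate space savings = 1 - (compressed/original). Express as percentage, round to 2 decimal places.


ratio = compressed/original = 63095/83211 = 0.758253
savings = 1 - ratio = 1 - 0.758253 = 0.241747
as a percentage: 0.241747 * 100 = 24.17%

Space savings = 1 - 63095/83211 = 24.17%


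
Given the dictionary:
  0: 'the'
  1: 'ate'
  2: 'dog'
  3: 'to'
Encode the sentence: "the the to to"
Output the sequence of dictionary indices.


Look up each word in the dictionary:
  'the' -> 0
  'the' -> 0
  'to' -> 3
  'to' -> 3

Encoded: [0, 0, 3, 3]


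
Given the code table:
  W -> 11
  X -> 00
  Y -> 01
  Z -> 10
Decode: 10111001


Decoding:
10 -> Z
11 -> W
10 -> Z
01 -> Y


Result: ZWZY


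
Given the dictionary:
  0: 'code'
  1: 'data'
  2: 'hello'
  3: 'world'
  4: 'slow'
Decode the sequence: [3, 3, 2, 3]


Look up each index in the dictionary:
  3 -> 'world'
  3 -> 'world'
  2 -> 'hello'
  3 -> 'world'

Decoded: "world world hello world"


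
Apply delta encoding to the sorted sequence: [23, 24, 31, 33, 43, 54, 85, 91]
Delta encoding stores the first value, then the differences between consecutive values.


First value: 23
Deltas:
  24 - 23 = 1
  31 - 24 = 7
  33 - 31 = 2
  43 - 33 = 10
  54 - 43 = 11
  85 - 54 = 31
  91 - 85 = 6


Delta encoded: [23, 1, 7, 2, 10, 11, 31, 6]


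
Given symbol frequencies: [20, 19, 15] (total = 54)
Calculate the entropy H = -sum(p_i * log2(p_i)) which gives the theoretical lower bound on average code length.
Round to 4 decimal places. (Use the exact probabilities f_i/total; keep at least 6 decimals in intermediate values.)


Per-symbol terms -p_i * log2(p_i) with p_i = f_i/54:
  p = 20/54 = 0.370370: log2(p) = -1.432959, -p*log2(p) = 0.530726
  p = 19/54 = 0.351852: log2(p) = -1.506960, -p*log2(p) = 0.530227
  p = 15/54 = 0.277778: log2(p) = -1.847997, -p*log2(p) = 0.513332
H = 0.530726 + 0.530227 + 0.513332 = 1.574285

H = 1.5743 bits/symbol


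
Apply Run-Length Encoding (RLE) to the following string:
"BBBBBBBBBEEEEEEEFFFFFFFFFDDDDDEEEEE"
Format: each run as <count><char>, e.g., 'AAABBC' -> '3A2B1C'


Scanning runs left to right:
  i=0: run of 'B' x 9 -> '9B'
  i=9: run of 'E' x 7 -> '7E'
  i=16: run of 'F' x 9 -> '9F'
  i=25: run of 'D' x 5 -> '5D'
  i=30: run of 'E' x 5 -> '5E'

RLE = 9B7E9F5D5E


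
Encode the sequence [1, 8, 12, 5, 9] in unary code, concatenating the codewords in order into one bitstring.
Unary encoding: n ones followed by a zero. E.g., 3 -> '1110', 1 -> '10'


Encode each number as n ones followed by a terminating 0:
  1 -> 10 (2 bits)
  8 -> 111111110 (9 bits)
  12 -> 1111111111110 (13 bits)
  5 -> 111110 (6 bits)
  9 -> 1111111110 (10 bits)
Total length = 2 + 9 + 13 + 6 + 10 = 40 bits.

Unary([1, 8, 12, 5, 9]) = 1011111111011111111111101111101111111110 (40 bits)


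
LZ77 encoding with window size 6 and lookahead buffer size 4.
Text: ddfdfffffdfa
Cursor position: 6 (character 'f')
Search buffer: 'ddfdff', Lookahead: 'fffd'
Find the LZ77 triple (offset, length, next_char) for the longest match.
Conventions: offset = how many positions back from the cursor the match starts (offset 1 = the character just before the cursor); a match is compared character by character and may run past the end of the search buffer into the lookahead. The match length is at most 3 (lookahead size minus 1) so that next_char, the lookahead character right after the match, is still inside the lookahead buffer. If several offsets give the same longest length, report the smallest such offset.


Try each offset into the search buffer:
  offset=1 (pos 5, char 'f'): match length 3
  offset=2 (pos 4, char 'f'): match length 3
  offset=3 (pos 3, char 'd'): match length 0
  offset=4 (pos 2, char 'f'): match length 1
  offset=5 (pos 1, char 'd'): match length 0
  offset=6 (pos 0, char 'd'): match length 0
Longest match has length 3, found at offsets 1, 2; take the smallest, offset 1.
next_char = character at position 6 + 3 = 9 -> 'd'

Best match: offset=1, length=3 (matching 'fff' starting at position 5)
LZ77 triple: (1, 3, 'd')


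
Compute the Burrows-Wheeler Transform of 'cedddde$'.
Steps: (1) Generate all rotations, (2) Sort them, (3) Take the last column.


Rotations (sorted):
  0: $cedddde -> last char: e
  1: cedddde$ -> last char: $
  2: dddde$ce -> last char: e
  3: ddde$ced -> last char: d
  4: dde$cedd -> last char: d
  5: de$ceddd -> last char: d
  6: e$cedddd -> last char: d
  7: edddde$c -> last char: c


BWT = e$eddddc


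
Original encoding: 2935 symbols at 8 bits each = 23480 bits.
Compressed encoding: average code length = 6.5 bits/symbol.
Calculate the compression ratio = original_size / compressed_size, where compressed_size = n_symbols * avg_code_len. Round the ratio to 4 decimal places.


original_size = n_symbols * orig_bits = 2935 * 8 = 23480 bits
compressed_size = n_symbols * avg_code_len = 2935 * 6.5 = 19077.5 bits
ratio = original_size / compressed_size = 23480 / 19077.5 = 1.2308

Compression ratio = 1.2308


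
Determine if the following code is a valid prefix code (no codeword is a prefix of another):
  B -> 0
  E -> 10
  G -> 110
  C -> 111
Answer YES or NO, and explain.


Checking each pair (does one codeword prefix another?):
  B='0' vs E='10': no prefix
  B='0' vs G='110': no prefix
  B='0' vs C='111': no prefix
  E='10' vs B='0': no prefix
  E='10' vs G='110': no prefix
  E='10' vs C='111': no prefix
  G='110' vs B='0': no prefix
  G='110' vs E='10': no prefix
  G='110' vs C='111': no prefix
  C='111' vs B='0': no prefix
  C='111' vs E='10': no prefix
  C='111' vs G='110': no prefix
No violation found over all pairs.

YES -- this is a valid prefix code. No codeword is a prefix of any other codeword.


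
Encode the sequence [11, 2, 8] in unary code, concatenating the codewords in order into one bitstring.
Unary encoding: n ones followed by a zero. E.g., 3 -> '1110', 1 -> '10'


Encode each number as n ones followed by a terminating 0:
  11 -> 111111111110 (12 bits)
  2 -> 110 (3 bits)
  8 -> 111111110 (9 bits)
Total length = 12 + 3 + 9 = 24 bits.

Unary([11, 2, 8]) = 111111111110110111111110 (24 bits)


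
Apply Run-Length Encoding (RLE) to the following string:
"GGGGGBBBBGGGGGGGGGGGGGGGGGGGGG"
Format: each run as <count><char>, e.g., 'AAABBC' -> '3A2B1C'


Scanning runs left to right:
  i=0: run of 'G' x 5 -> '5G'
  i=5: run of 'B' x 4 -> '4B'
  i=9: run of 'G' x 21 -> '21G'

RLE = 5G4B21G


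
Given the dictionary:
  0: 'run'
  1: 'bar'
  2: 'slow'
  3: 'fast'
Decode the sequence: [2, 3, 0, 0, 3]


Look up each index in the dictionary:
  2 -> 'slow'
  3 -> 'fast'
  0 -> 'run'
  0 -> 'run'
  3 -> 'fast'

Decoded: "slow fast run run fast"


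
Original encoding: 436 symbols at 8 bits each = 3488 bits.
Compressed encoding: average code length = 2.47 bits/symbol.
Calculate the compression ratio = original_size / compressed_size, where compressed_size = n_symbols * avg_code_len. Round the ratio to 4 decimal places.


original_size = n_symbols * orig_bits = 436 * 8 = 3488 bits
compressed_size = n_symbols * avg_code_len = 436 * 2.47 = 1076.92 bits
ratio = original_size / compressed_size = 3488 / 1076.92 = 3.2389

Compression ratio = 3.2389


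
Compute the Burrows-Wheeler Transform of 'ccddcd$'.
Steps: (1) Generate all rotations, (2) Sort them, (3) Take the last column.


Rotations (sorted):
  0: $ccddcd -> last char: d
  1: ccddcd$ -> last char: $
  2: cd$ccdd -> last char: d
  3: cddcd$c -> last char: c
  4: d$ccddc -> last char: c
  5: dcd$ccd -> last char: d
  6: ddcd$cc -> last char: c


BWT = d$dccdc


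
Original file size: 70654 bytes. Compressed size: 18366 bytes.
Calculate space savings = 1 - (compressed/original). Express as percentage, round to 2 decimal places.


ratio = compressed/original = 18366/70654 = 0.259943
savings = 1 - ratio = 1 - 0.259943 = 0.740057
as a percentage: 0.740057 * 100 = 74.01%

Space savings = 1 - 18366/70654 = 74.01%


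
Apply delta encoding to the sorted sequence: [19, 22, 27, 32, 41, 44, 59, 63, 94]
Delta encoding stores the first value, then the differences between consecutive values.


First value: 19
Deltas:
  22 - 19 = 3
  27 - 22 = 5
  32 - 27 = 5
  41 - 32 = 9
  44 - 41 = 3
  59 - 44 = 15
  63 - 59 = 4
  94 - 63 = 31


Delta encoded: [19, 3, 5, 5, 9, 3, 15, 4, 31]


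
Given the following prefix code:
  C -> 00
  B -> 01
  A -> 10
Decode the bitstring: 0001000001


Decoding step by step:
Bits 00 -> C
Bits 01 -> B
Bits 00 -> C
Bits 00 -> C
Bits 01 -> B


Decoded message: CBCCB


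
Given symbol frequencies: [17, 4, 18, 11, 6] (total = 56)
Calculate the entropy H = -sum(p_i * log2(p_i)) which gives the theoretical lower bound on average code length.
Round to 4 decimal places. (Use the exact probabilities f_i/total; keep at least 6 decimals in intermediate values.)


Per-symbol terms -p_i * log2(p_i) with p_i = f_i/56:
  p = 17/56 = 0.303571: log2(p) = -1.719892, -p*log2(p) = 0.522110
  p = 4/56 = 0.071429: log2(p) = -3.807355, -p*log2(p) = 0.271954
  p = 18/56 = 0.321429: log2(p) = -1.637430, -p*log2(p) = 0.526317
  p = 11/56 = 0.196429: log2(p) = -2.347923, -p*log2(p) = 0.461199
  p = 6/56 = 0.107143: log2(p) = -3.222392, -p*log2(p) = 0.345256
H = 0.522110 + 0.271954 + 0.526317 + 0.461199 + 0.345256 = 2.126836

H = 2.1268 bits/symbol


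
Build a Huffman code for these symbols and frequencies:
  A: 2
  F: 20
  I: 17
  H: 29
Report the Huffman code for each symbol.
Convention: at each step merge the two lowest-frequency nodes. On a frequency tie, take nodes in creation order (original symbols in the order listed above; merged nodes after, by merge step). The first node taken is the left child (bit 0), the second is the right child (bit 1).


Huffman tree construction:
Step 1: Merge A(2) + I(17) = 19
Step 2: Merge (A+I)(19) + F(20) = 39
Step 3: Merge H(29) + ((A+I)+F)(39) = 68
Read each symbol's code off the tree from the root (left child = 0, right child = 1).

Codes:
  A: 100 (length 3)
  F: 11 (length 2)
  I: 101 (length 3)
  H: 0 (length 1)
Average code length: 126/68 = 1.8529 bits/symbol


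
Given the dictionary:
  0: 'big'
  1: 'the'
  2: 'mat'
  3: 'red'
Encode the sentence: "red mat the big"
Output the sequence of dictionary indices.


Look up each word in the dictionary:
  'red' -> 3
  'mat' -> 2
  'the' -> 1
  'big' -> 0

Encoded: [3, 2, 1, 0]


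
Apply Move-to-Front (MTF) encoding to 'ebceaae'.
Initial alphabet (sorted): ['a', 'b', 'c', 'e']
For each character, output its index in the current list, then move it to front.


MTF encoding:
'e': index 3 in ['a', 'b', 'c', 'e'] -> ['e', 'a', 'b', 'c']
'b': index 2 in ['e', 'a', 'b', 'c'] -> ['b', 'e', 'a', 'c']
'c': index 3 in ['b', 'e', 'a', 'c'] -> ['c', 'b', 'e', 'a']
'e': index 2 in ['c', 'b', 'e', 'a'] -> ['e', 'c', 'b', 'a']
'a': index 3 in ['e', 'c', 'b', 'a'] -> ['a', 'e', 'c', 'b']
'a': index 0 in ['a', 'e', 'c', 'b'] -> ['a', 'e', 'c', 'b']
'e': index 1 in ['a', 'e', 'c', 'b'] -> ['e', 'a', 'c', 'b']


Output: [3, 2, 3, 2, 3, 0, 1]


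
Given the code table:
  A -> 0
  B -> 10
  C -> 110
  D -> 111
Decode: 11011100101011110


Decoding:
110 -> C
111 -> D
0 -> A
0 -> A
10 -> B
10 -> B
111 -> D
10 -> B


Result: CDAABBDB


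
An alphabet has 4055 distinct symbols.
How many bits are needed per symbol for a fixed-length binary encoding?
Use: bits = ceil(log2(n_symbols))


log2(4055) = 11.9855
Bracket: 2^11 = 2048 < 4055 <= 2^12 = 4096
So ceil(log2(4055)) = 12

bits = ceil(log2(4055)) = ceil(11.9855) = 12 bits


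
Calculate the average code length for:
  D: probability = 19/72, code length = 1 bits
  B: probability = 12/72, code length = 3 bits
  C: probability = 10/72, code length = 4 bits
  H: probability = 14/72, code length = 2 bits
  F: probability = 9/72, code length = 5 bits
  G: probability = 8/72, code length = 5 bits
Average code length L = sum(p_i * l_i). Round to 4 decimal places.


Weighted contributions p_i * l_i:
  D: (19/72) * 1 = 19/72
  B: (12/72) * 3 = 36/72
  C: (10/72) * 4 = 40/72
  H: (14/72) * 2 = 28/72
  F: (9/72) * 5 = 45/72
  G: (8/72) * 5 = 40/72
Sum = (19 + 36 + 40 + 28 + 45 + 40)/72 = 208/72

L = 208/72 = 2.8889 bits/symbol


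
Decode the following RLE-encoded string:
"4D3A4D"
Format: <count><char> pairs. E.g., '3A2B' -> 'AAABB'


Expanding each <count><char> pair:
  4D -> 'DDDD'
  3A -> 'AAA'
  4D -> 'DDDD'

Decoded = DDDDAAADDDD


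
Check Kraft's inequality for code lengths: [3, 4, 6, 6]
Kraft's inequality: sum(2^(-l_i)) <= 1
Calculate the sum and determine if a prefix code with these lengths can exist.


Sum = 2^(-3) + 2^(-4) + 2^(-6) + 2^(-6)
    = 0.125 + 0.0625 + 0.015625 + 0.015625
    = 14/64 = 0.21875
Since 0.21875 <= 1, Kraft's inequality IS satisfied.
A prefix code with these lengths CAN exist.

Kraft sum = 0.21875. Satisfied.


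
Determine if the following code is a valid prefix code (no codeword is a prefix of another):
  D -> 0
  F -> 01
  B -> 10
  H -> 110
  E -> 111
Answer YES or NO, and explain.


Checking each pair (does one codeword prefix another?):
  D='0' vs F='01': prefix -- VIOLATION

NO -- this is NOT a valid prefix code. D (0) is a prefix of F (01).


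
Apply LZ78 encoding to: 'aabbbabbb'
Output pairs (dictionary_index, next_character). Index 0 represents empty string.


LZ78 encoding steps:
Dictionary: {0: ''}
Step 1: w='' (idx 0), next='a' -> output (0, 'a'), add 'a' as idx 1
Step 2: w='a' (idx 1), next='b' -> output (1, 'b'), add 'ab' as idx 2
Step 3: w='' (idx 0), next='b' -> output (0, 'b'), add 'b' as idx 3
Step 4: w='b' (idx 3), next='a' -> output (3, 'a'), add 'ba' as idx 4
Step 5: w='b' (idx 3), next='b' -> output (3, 'b'), add 'bb' as idx 5
Step 6: w='b' (idx 3), end of input -> output (3, '')


Encoded: [(0, 'a'), (1, 'b'), (0, 'b'), (3, 'a'), (3, 'b'), (3, '')]


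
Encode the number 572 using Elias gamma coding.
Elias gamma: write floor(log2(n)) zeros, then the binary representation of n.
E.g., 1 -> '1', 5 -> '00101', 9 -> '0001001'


num_bits = floor(log2(572)) + 1 = 10
leading_zeros = num_bits - 1 = 9
binary(572) = 1000111100

Elias gamma(572) = '000000000' + '1000111100' = 0000000001000111100 (19 bits)


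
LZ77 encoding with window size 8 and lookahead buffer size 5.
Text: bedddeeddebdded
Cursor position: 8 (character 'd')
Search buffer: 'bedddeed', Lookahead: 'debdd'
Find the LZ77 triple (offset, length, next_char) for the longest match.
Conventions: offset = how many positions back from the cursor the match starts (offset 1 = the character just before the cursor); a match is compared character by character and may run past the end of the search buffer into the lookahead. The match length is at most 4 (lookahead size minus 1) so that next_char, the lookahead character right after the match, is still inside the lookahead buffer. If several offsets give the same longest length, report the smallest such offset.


Try each offset into the search buffer:
  offset=1 (pos 7, char 'd'): match length 1
  offset=2 (pos 6, char 'e'): match length 0
  offset=3 (pos 5, char 'e'): match length 0
  offset=4 (pos 4, char 'd'): match length 2
  offset=5 (pos 3, char 'd'): match length 1
  offset=6 (pos 2, char 'd'): match length 1
  offset=7 (pos 1, char 'e'): match length 0
  offset=8 (pos 0, char 'b'): match length 0
Longest match has length 2 at offset 4.
next_char = character at position 8 + 2 = 10 -> 'b'

Best match: offset=4, length=2 (matching 'de' starting at position 4)
LZ77 triple: (4, 2, 'b')


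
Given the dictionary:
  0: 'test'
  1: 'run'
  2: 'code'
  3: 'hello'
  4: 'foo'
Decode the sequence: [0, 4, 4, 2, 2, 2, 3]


Look up each index in the dictionary:
  0 -> 'test'
  4 -> 'foo'
  4 -> 'foo'
  2 -> 'code'
  2 -> 'code'
  2 -> 'code'
  3 -> 'hello'

Decoded: "test foo foo code code code hello"


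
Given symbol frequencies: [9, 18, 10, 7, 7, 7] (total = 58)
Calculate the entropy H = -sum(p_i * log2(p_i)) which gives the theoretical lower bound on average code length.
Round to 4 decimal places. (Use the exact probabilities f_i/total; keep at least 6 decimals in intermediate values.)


Per-symbol terms -p_i * log2(p_i) with p_i = f_i/58:
  p = 9/58 = 0.155172: log2(p) = -2.688056, -p*log2(p) = 0.417112
  p = 18/58 = 0.310345: log2(p) = -1.688056, -p*log2(p) = 0.523879
  p = 10/58 = 0.172414: log2(p) = -2.536053, -p*log2(p) = 0.437251
  p = 7/58 = 0.120690: log2(p) = -3.050626, -p*log2(p) = 0.368179
  p = 7/58 = 0.120690: log2(p) = -3.050626, -p*log2(p) = 0.368179
  p = 7/58 = 0.120690: log2(p) = -3.050626, -p*log2(p) = 0.368179
H = 0.417112 + 0.523879 + 0.437251 + 0.368179 + 0.368179 + 0.368179 = 2.482779

H = 2.4828 bits/symbol


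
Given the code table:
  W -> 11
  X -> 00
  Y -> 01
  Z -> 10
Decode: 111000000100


Decoding:
11 -> W
10 -> Z
00 -> X
00 -> X
01 -> Y
00 -> X


Result: WZXXYX


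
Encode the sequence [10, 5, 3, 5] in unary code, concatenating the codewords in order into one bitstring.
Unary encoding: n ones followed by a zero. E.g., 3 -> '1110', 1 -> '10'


Encode each number as n ones followed by a terminating 0:
  10 -> 11111111110 (11 bits)
  5 -> 111110 (6 bits)
  3 -> 1110 (4 bits)
  5 -> 111110 (6 bits)
Total length = 11 + 6 + 4 + 6 = 27 bits.

Unary([10, 5, 3, 5]) = 111111111101111101110111110 (27 bits)


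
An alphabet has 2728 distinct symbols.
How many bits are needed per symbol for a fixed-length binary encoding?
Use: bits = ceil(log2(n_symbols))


log2(2728) = 11.4136
Bracket: 2^11 = 2048 < 2728 <= 2^12 = 4096
So ceil(log2(2728)) = 12

bits = ceil(log2(2728)) = ceil(11.4136) = 12 bits


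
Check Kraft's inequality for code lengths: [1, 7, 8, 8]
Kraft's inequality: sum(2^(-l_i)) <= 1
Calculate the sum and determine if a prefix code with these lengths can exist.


Sum = 2^(-1) + 2^(-7) + 2^(-8) + 2^(-8)
    = 0.5 + 0.0078125 + 0.00390625 + 0.00390625
    = 132/256 = 0.515625
Since 0.515625 <= 1, Kraft's inequality IS satisfied.
A prefix code with these lengths CAN exist.

Kraft sum = 0.515625. Satisfied.


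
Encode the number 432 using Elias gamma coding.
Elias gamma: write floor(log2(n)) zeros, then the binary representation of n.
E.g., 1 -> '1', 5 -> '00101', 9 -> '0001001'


num_bits = floor(log2(432)) + 1 = 9
leading_zeros = num_bits - 1 = 8
binary(432) = 110110000

Elias gamma(432) = '00000000' + '110110000' = 00000000110110000 (17 bits)


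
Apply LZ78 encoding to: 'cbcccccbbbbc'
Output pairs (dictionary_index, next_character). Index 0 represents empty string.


LZ78 encoding steps:
Dictionary: {0: ''}
Step 1: w='' (idx 0), next='c' -> output (0, 'c'), add 'c' as idx 1
Step 2: w='' (idx 0), next='b' -> output (0, 'b'), add 'b' as idx 2
Step 3: w='c' (idx 1), next='c' -> output (1, 'c'), add 'cc' as idx 3
Step 4: w='cc' (idx 3), next='c' -> output (3, 'c'), add 'ccc' as idx 4
Step 5: w='b' (idx 2), next='b' -> output (2, 'b'), add 'bb' as idx 5
Step 6: w='bb' (idx 5), next='c' -> output (5, 'c'), add 'bbc' as idx 6


Encoded: [(0, 'c'), (0, 'b'), (1, 'c'), (3, 'c'), (2, 'b'), (5, 'c')]


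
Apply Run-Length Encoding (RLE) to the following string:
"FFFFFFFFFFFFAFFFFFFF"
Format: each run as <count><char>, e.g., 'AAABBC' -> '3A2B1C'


Scanning runs left to right:
  i=0: run of 'F' x 12 -> '12F'
  i=12: run of 'A' x 1 -> '1A'
  i=13: run of 'F' x 7 -> '7F'

RLE = 12F1A7F


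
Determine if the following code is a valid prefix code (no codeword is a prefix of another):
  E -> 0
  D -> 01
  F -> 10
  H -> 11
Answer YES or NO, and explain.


Checking each pair (does one codeword prefix another?):
  E='0' vs D='01': prefix -- VIOLATION

NO -- this is NOT a valid prefix code. E (0) is a prefix of D (01).


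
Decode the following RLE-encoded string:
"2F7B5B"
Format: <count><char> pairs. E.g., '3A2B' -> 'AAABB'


Expanding each <count><char> pair:
  2F -> 'FF'
  7B -> 'BBBBBBB'
  5B -> 'BBBBB'

Decoded = FFBBBBBBBBBBBB


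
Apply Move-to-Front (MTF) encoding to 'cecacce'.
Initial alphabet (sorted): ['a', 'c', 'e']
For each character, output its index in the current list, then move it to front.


MTF encoding:
'c': index 1 in ['a', 'c', 'e'] -> ['c', 'a', 'e']
'e': index 2 in ['c', 'a', 'e'] -> ['e', 'c', 'a']
'c': index 1 in ['e', 'c', 'a'] -> ['c', 'e', 'a']
'a': index 2 in ['c', 'e', 'a'] -> ['a', 'c', 'e']
'c': index 1 in ['a', 'c', 'e'] -> ['c', 'a', 'e']
'c': index 0 in ['c', 'a', 'e'] -> ['c', 'a', 'e']
'e': index 2 in ['c', 'a', 'e'] -> ['e', 'c', 'a']


Output: [1, 2, 1, 2, 1, 0, 2]


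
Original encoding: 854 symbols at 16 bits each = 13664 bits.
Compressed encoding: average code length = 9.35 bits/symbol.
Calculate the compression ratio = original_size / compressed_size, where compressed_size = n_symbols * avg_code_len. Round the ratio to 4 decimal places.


original_size = n_symbols * orig_bits = 854 * 16 = 13664 bits
compressed_size = n_symbols * avg_code_len = 854 * 9.35 = 7984.9 bits
ratio = original_size / compressed_size = 13664 / 7984.9 = 1.7112

Compression ratio = 1.7112


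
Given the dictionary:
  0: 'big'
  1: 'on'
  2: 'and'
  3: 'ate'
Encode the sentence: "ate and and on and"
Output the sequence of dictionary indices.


Look up each word in the dictionary:
  'ate' -> 3
  'and' -> 2
  'and' -> 2
  'on' -> 1
  'and' -> 2

Encoded: [3, 2, 2, 1, 2]


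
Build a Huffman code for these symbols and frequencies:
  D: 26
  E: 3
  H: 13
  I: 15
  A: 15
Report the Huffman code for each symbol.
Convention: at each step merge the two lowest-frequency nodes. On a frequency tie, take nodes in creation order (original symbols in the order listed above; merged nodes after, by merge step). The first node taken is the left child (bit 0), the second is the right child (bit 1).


Huffman tree construction:
Step 1: Merge E(3) + H(13) = 16
Step 2: Merge I(15) + A(15) = 30
Step 3: Merge (E+H)(16) + D(26) = 42
Step 4: Merge (I+A)(30) + ((E+H)+D)(42) = 72
Read each symbol's code off the tree from the root (left child = 0, right child = 1).

Codes:
  D: 11 (length 2)
  E: 100 (length 3)
  H: 101 (length 3)
  I: 00 (length 2)
  A: 01 (length 2)
Average code length: 160/72 = 2.2222 bits/symbol


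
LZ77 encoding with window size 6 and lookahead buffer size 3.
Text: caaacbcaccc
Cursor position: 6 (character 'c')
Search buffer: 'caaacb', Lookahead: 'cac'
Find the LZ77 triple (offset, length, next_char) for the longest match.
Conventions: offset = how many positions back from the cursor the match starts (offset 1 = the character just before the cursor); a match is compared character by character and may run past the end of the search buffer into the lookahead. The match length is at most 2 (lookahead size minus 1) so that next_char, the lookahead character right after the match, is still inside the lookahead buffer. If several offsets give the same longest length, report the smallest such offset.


Try each offset into the search buffer:
  offset=1 (pos 5, char 'b'): match length 0
  offset=2 (pos 4, char 'c'): match length 1
  offset=3 (pos 3, char 'a'): match length 0
  offset=4 (pos 2, char 'a'): match length 0
  offset=5 (pos 1, char 'a'): match length 0
  offset=6 (pos 0, char 'c'): match length 2
Longest match has length 2 at offset 6.
next_char = character at position 6 + 2 = 8 -> 'c'

Best match: offset=6, length=2 (matching 'ca' starting at position 0)
LZ77 triple: (6, 2, 'c')


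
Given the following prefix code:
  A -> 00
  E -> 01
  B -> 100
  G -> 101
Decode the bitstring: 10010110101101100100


Decoding step by step:
Bits 100 -> B
Bits 101 -> G
Bits 101 -> G
Bits 01 -> E
Bits 101 -> G
Bits 100 -> B
Bits 100 -> B


Decoded message: BGGEGBB


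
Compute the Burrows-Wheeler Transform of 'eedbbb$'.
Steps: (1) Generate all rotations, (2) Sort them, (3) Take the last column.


Rotations (sorted):
  0: $eedbbb -> last char: b
  1: b$eedbb -> last char: b
  2: bb$eedb -> last char: b
  3: bbb$eed -> last char: d
  4: dbbb$ee -> last char: e
  5: edbbb$e -> last char: e
  6: eedbbb$ -> last char: $


BWT = bbbdee$


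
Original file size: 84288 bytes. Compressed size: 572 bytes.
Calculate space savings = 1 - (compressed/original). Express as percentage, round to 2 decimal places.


ratio = compressed/original = 572/84288 = 0.006786
savings = 1 - ratio = 1 - 0.006786 = 0.993214
as a percentage: 0.993214 * 100 = 99.32%

Space savings = 1 - 572/84288 = 99.32%


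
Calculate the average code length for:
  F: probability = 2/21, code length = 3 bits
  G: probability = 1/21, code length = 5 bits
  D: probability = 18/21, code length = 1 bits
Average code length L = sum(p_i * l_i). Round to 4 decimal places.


Weighted contributions p_i * l_i:
  F: (2/21) * 3 = 6/21
  G: (1/21) * 5 = 5/21
  D: (18/21) * 1 = 18/21
Sum = (6 + 5 + 18)/21 = 29/21

L = 29/21 = 1.3810 bits/symbol


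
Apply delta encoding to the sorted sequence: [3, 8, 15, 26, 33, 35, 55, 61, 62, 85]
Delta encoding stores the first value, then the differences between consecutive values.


First value: 3
Deltas:
  8 - 3 = 5
  15 - 8 = 7
  26 - 15 = 11
  33 - 26 = 7
  35 - 33 = 2
  55 - 35 = 20
  61 - 55 = 6
  62 - 61 = 1
  85 - 62 = 23


Delta encoded: [3, 5, 7, 11, 7, 2, 20, 6, 1, 23]


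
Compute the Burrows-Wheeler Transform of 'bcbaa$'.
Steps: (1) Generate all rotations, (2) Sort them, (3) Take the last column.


Rotations (sorted):
  0: $bcbaa -> last char: a
  1: a$bcba -> last char: a
  2: aa$bcb -> last char: b
  3: baa$bc -> last char: c
  4: bcbaa$ -> last char: $
  5: cbaa$b -> last char: b


BWT = aabc$b


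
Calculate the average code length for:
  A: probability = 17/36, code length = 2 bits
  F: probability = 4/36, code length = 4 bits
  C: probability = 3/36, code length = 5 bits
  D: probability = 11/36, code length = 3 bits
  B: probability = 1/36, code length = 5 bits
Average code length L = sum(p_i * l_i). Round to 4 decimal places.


Weighted contributions p_i * l_i:
  A: (17/36) * 2 = 34/36
  F: (4/36) * 4 = 16/36
  C: (3/36) * 5 = 15/36
  D: (11/36) * 3 = 33/36
  B: (1/36) * 5 = 5/36
Sum = (34 + 16 + 15 + 33 + 5)/36 = 103/36

L = 103/36 = 2.8611 bits/symbol


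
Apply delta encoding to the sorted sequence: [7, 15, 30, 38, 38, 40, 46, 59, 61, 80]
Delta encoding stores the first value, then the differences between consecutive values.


First value: 7
Deltas:
  15 - 7 = 8
  30 - 15 = 15
  38 - 30 = 8
  38 - 38 = 0
  40 - 38 = 2
  46 - 40 = 6
  59 - 46 = 13
  61 - 59 = 2
  80 - 61 = 19


Delta encoded: [7, 8, 15, 8, 0, 2, 6, 13, 2, 19]


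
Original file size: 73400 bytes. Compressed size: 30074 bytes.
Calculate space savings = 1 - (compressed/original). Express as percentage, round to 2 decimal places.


ratio = compressed/original = 30074/73400 = 0.409728
savings = 1 - ratio = 1 - 0.409728 = 0.590272
as a percentage: 0.590272 * 100 = 59.03%

Space savings = 1 - 30074/73400 = 59.03%


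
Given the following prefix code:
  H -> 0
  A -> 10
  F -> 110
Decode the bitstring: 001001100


Decoding step by step:
Bits 0 -> H
Bits 0 -> H
Bits 10 -> A
Bits 0 -> H
Bits 110 -> F
Bits 0 -> H


Decoded message: HHAHFH


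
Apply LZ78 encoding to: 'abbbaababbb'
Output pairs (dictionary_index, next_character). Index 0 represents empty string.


LZ78 encoding steps:
Dictionary: {0: ''}
Step 1: w='' (idx 0), next='a' -> output (0, 'a'), add 'a' as idx 1
Step 2: w='' (idx 0), next='b' -> output (0, 'b'), add 'b' as idx 2
Step 3: w='b' (idx 2), next='b' -> output (2, 'b'), add 'bb' as idx 3
Step 4: w='a' (idx 1), next='a' -> output (1, 'a'), add 'aa' as idx 4
Step 5: w='b' (idx 2), next='a' -> output (2, 'a'), add 'ba' as idx 5
Step 6: w='bb' (idx 3), next='b' -> output (3, 'b'), add 'bbb' as idx 6


Encoded: [(0, 'a'), (0, 'b'), (2, 'b'), (1, 'a'), (2, 'a'), (3, 'b')]
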